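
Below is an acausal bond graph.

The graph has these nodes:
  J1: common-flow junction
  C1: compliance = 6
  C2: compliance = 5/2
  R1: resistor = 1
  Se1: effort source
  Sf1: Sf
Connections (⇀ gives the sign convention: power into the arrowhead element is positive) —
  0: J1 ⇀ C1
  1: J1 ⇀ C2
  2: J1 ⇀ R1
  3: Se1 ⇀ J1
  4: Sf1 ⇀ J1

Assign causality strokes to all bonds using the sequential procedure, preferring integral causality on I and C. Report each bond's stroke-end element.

β0 stroke at J1
β1 stroke at J1
β2 stroke at J1
β3 stroke at J1
β4 stroke at Sf1

#3 →J1  (Se1: effort source, stroke at far end)
#4 →Sf1  (Sf1: flow source, stroke at near end)
#0 →J1  (J1 flow already set via bond 4)
#1 →J1  (common-f at J1 fixed by 4)
#2 →J1  (J1 flow already set via bond 4)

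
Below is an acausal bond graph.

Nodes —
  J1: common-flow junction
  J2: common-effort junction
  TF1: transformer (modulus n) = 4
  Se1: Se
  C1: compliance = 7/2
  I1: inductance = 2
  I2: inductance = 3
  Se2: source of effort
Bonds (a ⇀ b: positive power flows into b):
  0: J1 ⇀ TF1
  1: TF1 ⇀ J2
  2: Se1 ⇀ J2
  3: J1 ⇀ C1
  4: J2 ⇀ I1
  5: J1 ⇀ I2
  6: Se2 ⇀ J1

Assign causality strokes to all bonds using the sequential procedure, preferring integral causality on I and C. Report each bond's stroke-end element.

b0 →J1
b1 →TF1
b2 →J2
b3 →J1
b4 →I1
b5 →I2
b6 →J1

β2 stroke→J2  (source Se1 imposes e)
β6 stroke→J1  (source Se2 imposes e)
β1 stroke→TF1  (J2: bond 2 brought effort, rest push out)
β4 stroke→I1  (0-jn J2 has e-setter on 2)
β0 stroke→J1  (TF1: transformer flips bond 1)
β3 stroke→J1  (C1 integral (e out))
β5 stroke→I2  (J1 needs exactly one f-in)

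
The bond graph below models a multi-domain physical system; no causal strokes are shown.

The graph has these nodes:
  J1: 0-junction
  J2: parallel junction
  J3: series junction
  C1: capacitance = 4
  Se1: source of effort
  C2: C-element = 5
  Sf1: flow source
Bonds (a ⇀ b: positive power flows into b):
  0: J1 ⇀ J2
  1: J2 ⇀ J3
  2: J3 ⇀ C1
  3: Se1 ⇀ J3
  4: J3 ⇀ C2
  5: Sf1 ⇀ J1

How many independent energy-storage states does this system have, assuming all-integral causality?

bond 3 stroke at J3  (Se1 (Se) sets effort on bond)
bond 5 stroke at Sf1  (Sf1: flow source, stroke at near end)
bond 0 stroke at J1  (J1 needs exactly one e-in)
bond 1 stroke at J2  (J2 needs exactly one e-in)
bond 2 stroke at J3  (common-f at J3 fixed by 1)
bond 4 stroke at J3  (J3: bond 1 brought flow, rest push out)

2  (C1, C2 all integral)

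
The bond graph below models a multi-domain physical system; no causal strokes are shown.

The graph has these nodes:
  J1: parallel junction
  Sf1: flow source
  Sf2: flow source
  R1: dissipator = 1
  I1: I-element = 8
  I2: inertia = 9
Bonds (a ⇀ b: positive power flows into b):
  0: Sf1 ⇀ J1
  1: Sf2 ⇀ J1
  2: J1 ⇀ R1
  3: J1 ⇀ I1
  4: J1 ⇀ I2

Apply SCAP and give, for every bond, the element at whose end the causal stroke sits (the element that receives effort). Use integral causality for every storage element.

bond 0 stroke at Sf1  (Sf1 fixes flow; stroke at Sf1)
bond 1 stroke at Sf2  (source Sf2 imposes f)
bond 3 stroke at I1  (I1 integral (f out))
bond 4 stroke at I2  (I2 outputs flow p/I2)
bond 2 stroke at J1  (J1: last free bond brings effort in)

b0 →Sf1
b1 →Sf2
b2 →J1
b3 →I1
b4 →I2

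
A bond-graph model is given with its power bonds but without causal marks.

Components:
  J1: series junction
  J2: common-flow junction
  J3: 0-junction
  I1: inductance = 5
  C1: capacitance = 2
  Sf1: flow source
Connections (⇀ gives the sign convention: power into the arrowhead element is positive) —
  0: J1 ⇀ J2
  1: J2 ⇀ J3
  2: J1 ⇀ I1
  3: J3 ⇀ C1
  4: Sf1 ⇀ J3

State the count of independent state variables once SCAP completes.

b4 →Sf1  (Sf1: flow source, stroke at near end)
b2 →I1  (prefer integral on I1)
b0 →J1  (J1 flow already set via bond 2)
b1 →J2  (common-f at J2 fixed by 0)
b3 →J3  (only one effort-in slot at J3)

2  (C1, I1 all integral)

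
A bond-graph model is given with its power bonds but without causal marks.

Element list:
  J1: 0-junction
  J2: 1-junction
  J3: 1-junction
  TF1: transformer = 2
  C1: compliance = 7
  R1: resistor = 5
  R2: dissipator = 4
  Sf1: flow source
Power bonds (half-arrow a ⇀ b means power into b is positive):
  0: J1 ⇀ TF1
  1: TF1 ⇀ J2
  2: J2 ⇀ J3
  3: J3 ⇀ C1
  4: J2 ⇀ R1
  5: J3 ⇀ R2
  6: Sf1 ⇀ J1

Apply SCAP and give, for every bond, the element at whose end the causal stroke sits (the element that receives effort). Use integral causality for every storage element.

bond 0 stroke at J1
bond 1 stroke at TF1
bond 2 stroke at J2
bond 3 stroke at J3
bond 4 stroke at J2
bond 5 stroke at J3
bond 6 stroke at Sf1

b6 stroke at Sf1  (source Sf1 imposes f)
b0 stroke at J1  (only one effort-in slot at J1)
b1 stroke at TF1  (TF TF1: opposite of bond 0)
b2 stroke at J2  (J2 flow already set via bond 1)
b4 stroke at J2  (common-f at J2 fixed by 1)
b3 stroke at J3  (J3 flow already set via bond 2)
b5 stroke at J3  (J3 flow already set via bond 2)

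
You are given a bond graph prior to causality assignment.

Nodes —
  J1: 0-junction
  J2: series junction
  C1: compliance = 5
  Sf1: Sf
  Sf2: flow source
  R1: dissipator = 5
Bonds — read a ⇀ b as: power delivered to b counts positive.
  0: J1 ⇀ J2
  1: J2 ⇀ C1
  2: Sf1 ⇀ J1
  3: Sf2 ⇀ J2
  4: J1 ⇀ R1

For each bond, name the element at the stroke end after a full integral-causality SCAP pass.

β0 stroke→J2
β1 stroke→J2
β2 stroke→Sf1
β3 stroke→Sf2
β4 stroke→J1

#2 →Sf1  (source Sf1 imposes f)
#3 →Sf2  (Sf2 fixes flow; stroke at Sf2)
#0 →J2  (J2: bond 3 brought flow, rest push out)
#1 →J2  (common-f at J2 fixed by 3)
#4 →J1  (J1: last free bond brings effort in)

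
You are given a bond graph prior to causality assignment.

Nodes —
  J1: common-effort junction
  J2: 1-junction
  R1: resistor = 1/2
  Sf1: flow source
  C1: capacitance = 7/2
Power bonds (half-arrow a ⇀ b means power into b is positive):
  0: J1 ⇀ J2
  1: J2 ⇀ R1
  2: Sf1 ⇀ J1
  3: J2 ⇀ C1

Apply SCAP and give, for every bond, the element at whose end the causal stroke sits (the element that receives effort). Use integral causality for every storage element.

bond 0 |J1
bond 1 |J2
bond 2 |Sf1
bond 3 |J2

bond 2 stroke→Sf1  (Sf1: flow source, stroke at near end)
bond 0 stroke→J1  (only one effort-in slot at J1)
bond 1 stroke→J2  (J2 flow already set via bond 0)
bond 3 stroke→J2  (J2 flow already set via bond 0)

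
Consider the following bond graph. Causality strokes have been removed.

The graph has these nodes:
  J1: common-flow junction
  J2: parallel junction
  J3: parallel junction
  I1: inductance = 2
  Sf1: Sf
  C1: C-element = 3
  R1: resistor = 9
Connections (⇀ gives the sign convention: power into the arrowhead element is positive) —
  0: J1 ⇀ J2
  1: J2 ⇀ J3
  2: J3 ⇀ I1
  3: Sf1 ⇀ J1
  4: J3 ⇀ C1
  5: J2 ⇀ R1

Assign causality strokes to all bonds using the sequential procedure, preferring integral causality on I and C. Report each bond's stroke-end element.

β3 stroke at Sf1  (Sf1 (Sf) sets flow on bond)
β0 stroke at J1  (1-jn J1 has f-setter on 3)
β2 stroke at I1  (I1 outputs flow p/I1)
β4 stroke at J3  (C1 integral (e out))
β1 stroke at J2  (J3: bond 4 brought effort, rest push out)
β5 stroke at R1  (J2 effort already set via bond 1)

bond 0 →J1
bond 1 →J2
bond 2 →I1
bond 3 →Sf1
bond 4 →J3
bond 5 →R1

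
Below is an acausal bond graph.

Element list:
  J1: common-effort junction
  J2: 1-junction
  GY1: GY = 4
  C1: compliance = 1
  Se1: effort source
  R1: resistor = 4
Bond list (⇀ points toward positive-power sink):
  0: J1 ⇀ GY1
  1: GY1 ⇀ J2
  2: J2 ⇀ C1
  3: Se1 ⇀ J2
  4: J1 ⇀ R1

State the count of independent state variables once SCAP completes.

1  (C1 all integral)

#3 stroke at J2  (Se1 (Se) sets effort on bond)
#2 stroke at J2  (C1 integral (e out))
#1 stroke at GY1  (J2: last free bond brings flow in)
#0 stroke at GY1  (GY1 both-in/both-out from 1)
#4 stroke at J1  (J1: last free bond brings effort in)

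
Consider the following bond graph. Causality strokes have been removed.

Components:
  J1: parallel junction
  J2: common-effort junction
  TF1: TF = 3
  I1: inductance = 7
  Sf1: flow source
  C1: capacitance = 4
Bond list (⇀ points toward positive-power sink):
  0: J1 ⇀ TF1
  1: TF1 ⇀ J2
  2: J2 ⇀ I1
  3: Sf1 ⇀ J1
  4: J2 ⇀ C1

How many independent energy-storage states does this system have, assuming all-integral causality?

2  (C1, I1 all integral)

#3 →Sf1  (Sf1: flow source, stroke at near end)
#0 →J1  (J1 needs exactly one e-in)
#1 →TF1  (TF1: transformer flips bond 0)
#2 →I1  (prefer integral on I1)
#4 →J2  (J2 needs exactly one e-in)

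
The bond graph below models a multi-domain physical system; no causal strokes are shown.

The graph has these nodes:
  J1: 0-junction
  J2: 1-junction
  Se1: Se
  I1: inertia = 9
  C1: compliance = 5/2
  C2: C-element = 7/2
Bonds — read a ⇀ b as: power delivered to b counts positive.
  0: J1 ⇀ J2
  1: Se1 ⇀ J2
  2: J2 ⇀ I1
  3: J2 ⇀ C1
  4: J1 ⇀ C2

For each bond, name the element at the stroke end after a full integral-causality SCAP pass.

β1 stroke→J2  (Se1 fixes effort; stroke away)
β2 stroke→I1  (I1 outputs flow p/I1)
β0 stroke→J2  (J2: bond 2 brought flow, rest push out)
β3 stroke→J2  (common-f at J2 fixed by 2)
β4 stroke→J1  (J1 needs exactly one e-in)

β0 stroke at J2
β1 stroke at J2
β2 stroke at I1
β3 stroke at J2
β4 stroke at J1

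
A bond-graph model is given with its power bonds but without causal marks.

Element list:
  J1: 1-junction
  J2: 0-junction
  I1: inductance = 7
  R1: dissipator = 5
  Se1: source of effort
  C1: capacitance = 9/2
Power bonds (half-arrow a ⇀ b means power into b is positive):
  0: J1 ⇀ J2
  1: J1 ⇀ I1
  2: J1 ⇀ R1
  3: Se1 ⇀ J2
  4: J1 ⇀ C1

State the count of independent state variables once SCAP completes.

2  (C1, I1 all integral)

β3 |J2  (Se1: effort source, stroke at far end)
β0 |J1  (common-e at J2 fixed by 3)
β1 |I1  (I1 outputs flow p/I1)
β2 |J1  (1-jn J1 has f-setter on 1)
β4 |J1  (J1 flow already set via bond 1)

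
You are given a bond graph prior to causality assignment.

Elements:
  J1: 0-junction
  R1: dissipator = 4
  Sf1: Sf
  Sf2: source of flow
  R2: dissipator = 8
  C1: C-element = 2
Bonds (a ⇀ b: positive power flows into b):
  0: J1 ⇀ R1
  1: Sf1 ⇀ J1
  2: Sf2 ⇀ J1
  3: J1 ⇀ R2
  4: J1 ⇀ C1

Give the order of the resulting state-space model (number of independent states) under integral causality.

bond 1 |Sf1  (Sf1: flow source, stroke at near end)
bond 2 |Sf2  (Sf2 (Sf) sets flow on bond)
bond 4 |J1  (C1: C, integral causality)
bond 0 |R1  (J1 effort already set via bond 4)
bond 3 |R2  (common-e at J1 fixed by 4)

1  (C1 all integral)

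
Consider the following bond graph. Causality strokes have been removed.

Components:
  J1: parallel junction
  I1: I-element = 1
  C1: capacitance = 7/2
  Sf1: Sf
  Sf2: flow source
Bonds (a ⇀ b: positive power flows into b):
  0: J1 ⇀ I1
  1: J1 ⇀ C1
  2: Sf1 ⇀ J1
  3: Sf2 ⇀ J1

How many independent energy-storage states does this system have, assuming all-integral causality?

β2 stroke at Sf1  (source Sf1 imposes f)
β3 stroke at Sf2  (Sf2 fixes flow; stroke at Sf2)
β0 stroke at I1  (I1 outputs flow p/I1)
β1 stroke at J1  (only one effort-in slot at J1)

2  (C1, I1 all integral)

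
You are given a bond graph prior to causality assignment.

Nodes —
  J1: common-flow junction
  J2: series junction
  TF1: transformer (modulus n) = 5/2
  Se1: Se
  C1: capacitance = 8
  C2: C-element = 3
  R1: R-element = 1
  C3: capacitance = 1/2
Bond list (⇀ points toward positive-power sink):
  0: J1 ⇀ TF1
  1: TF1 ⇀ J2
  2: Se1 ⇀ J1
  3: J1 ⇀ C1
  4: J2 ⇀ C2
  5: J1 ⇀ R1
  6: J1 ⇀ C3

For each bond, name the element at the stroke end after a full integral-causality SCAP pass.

bond 0 stroke→J1
bond 1 stroke→TF1
bond 2 stroke→J1
bond 3 stroke→J1
bond 4 stroke→J2
bond 5 stroke→R1
bond 6 stroke→J1

β2 stroke→J1  (Se1 (Se) sets effort on bond)
β3 stroke→J1  (C1 integral (e out))
β4 stroke→J2  (C2 integral (e out))
β1 stroke→TF1  (J2 needs exactly one f-in)
β0 stroke→J1  (through TF1, causality passes straight; one stroke at TF1)
β6 stroke→J1  (C3 outputs effort q/C3)
β5 stroke→R1  (J1 needs exactly one f-in)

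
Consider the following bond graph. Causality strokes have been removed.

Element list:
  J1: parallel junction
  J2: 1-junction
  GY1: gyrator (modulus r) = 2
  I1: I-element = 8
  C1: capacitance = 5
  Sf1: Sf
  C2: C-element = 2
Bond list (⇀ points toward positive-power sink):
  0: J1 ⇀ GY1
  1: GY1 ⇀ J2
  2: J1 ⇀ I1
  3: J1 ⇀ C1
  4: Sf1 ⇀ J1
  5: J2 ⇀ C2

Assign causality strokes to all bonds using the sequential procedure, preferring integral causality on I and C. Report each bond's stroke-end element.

b0 →GY1
b1 →GY1
b2 →I1
b3 →J1
b4 →Sf1
b5 →J2

#4 stroke→Sf1  (Sf1 fixes flow; stroke at Sf1)
#2 stroke→I1  (I1: I, integral causality)
#3 stroke→J1  (prefer integral on C1)
#0 stroke→GY1  (J1: bond 3 brought effort, rest push out)
#1 stroke→GY1  (through GY1, causality inverts; strokes same side of GY1)
#5 stroke→J2  (J2: bond 1 brought flow, rest push out)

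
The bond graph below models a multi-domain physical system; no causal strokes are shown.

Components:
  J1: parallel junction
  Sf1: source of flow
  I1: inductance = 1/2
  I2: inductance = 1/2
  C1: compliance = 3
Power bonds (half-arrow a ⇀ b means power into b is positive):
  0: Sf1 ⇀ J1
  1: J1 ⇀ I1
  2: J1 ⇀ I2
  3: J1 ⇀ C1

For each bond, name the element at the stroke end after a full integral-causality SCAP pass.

β0 stroke→Sf1
β1 stroke→I1
β2 stroke→I2
β3 stroke→J1

#0 stroke at Sf1  (Sf1 (Sf) sets flow on bond)
#1 stroke at I1  (prefer integral on I1)
#2 stroke at I2  (prefer integral on I2)
#3 stroke at J1  (closing 0-jn rule on J1)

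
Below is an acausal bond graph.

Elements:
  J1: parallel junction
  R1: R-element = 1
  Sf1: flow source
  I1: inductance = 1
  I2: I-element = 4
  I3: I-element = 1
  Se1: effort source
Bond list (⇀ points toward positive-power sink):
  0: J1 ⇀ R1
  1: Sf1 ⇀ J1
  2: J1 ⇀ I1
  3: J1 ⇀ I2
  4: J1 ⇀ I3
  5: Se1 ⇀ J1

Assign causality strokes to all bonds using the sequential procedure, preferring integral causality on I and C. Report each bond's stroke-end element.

bond 0 stroke→R1
bond 1 stroke→Sf1
bond 2 stroke→I1
bond 3 stroke→I2
bond 4 stroke→I3
bond 5 stroke→J1

#1 →Sf1  (source Sf1 imposes f)
#5 →J1  (Se1: effort source, stroke at far end)
#0 →R1  (0-jn J1 has e-setter on 5)
#2 →I1  (J1: bond 5 brought effort, rest push out)
#3 →I2  (J1 effort already set via bond 5)
#4 →I3  (0-jn J1 has e-setter on 5)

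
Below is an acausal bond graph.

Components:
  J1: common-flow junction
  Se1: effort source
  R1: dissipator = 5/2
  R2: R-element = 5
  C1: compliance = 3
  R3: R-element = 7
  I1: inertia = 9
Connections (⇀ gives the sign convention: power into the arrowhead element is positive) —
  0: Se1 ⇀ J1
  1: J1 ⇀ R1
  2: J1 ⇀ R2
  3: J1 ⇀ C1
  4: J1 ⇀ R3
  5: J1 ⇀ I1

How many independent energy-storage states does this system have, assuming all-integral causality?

bond 0 |J1  (Se1: effort source, stroke at far end)
bond 3 |J1  (C1: C, integral causality)
bond 5 |I1  (I1: I, integral causality)
bond 1 |J1  (common-f at J1 fixed by 5)
bond 2 |J1  (1-jn J1 has f-setter on 5)
bond 4 |J1  (common-f at J1 fixed by 5)

2  (C1, I1 all integral)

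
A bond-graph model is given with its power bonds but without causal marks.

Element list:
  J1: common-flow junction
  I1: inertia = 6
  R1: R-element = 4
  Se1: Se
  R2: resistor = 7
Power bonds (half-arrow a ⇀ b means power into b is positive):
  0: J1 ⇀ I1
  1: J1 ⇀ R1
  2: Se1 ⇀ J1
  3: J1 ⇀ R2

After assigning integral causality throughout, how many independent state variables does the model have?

bond 2 |J1  (Se1 fixes effort; stroke away)
bond 0 |I1  (prefer integral on I1)
bond 1 |J1  (J1: bond 0 brought flow, rest push out)
bond 3 |J1  (1-jn J1 has f-setter on 0)

1  (I1 all integral)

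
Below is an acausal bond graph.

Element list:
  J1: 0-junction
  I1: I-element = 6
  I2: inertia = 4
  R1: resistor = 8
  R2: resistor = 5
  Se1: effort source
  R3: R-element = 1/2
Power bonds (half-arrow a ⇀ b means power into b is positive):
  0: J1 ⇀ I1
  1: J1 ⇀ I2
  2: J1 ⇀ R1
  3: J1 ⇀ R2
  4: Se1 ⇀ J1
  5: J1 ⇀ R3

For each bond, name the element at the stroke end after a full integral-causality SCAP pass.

bond 0 →I1
bond 1 →I2
bond 2 →R1
bond 3 →R2
bond 4 →J1
bond 5 →R3

β4 →J1  (Se1 fixes effort; stroke away)
β0 →I1  (J1: bond 4 brought effort, rest push out)
β1 →I2  (J1: bond 4 brought effort, rest push out)
β2 →R1  (J1: bond 4 brought effort, rest push out)
β3 →R2  (common-e at J1 fixed by 4)
β5 →R3  (J1 effort already set via bond 4)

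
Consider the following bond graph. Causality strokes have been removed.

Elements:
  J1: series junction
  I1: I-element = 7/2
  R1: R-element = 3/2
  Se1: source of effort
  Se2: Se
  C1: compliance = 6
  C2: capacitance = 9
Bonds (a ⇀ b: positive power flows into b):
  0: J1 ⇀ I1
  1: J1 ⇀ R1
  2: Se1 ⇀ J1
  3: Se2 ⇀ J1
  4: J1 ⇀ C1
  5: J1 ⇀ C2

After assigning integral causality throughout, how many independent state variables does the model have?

3  (C1, C2, I1 all integral)

#2 |J1  (Se1: effort source, stroke at far end)
#3 |J1  (Se2 (Se) sets effort on bond)
#0 |I1  (I1 integral (f out))
#1 |J1  (1-jn J1 has f-setter on 0)
#4 |J1  (common-f at J1 fixed by 0)
#5 |J1  (common-f at J1 fixed by 0)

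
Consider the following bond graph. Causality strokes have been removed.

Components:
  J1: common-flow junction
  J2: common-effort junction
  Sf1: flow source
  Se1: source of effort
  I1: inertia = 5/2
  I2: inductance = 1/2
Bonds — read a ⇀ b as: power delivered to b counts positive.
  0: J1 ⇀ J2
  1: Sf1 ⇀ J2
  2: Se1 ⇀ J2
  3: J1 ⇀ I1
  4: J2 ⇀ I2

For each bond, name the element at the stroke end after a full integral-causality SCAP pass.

#0 |J1
#1 |Sf1
#2 |J2
#3 |I1
#4 |I2

b1 stroke→Sf1  (source Sf1 imposes f)
b2 stroke→J2  (Se1: effort source, stroke at far end)
b0 stroke→J1  (common-e at J2 fixed by 2)
b4 stroke→I2  (0-jn J2 has e-setter on 2)
b3 stroke→I1  (closing 1-jn rule on J1)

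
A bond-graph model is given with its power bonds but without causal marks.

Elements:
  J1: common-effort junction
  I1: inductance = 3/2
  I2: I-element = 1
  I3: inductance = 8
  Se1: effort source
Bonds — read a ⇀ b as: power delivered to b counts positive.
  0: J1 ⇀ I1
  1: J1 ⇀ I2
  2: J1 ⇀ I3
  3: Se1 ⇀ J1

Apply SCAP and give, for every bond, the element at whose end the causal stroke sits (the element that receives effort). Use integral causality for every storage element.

b3 |J1  (Se1: effort source, stroke at far end)
b0 |I1  (0-jn J1 has e-setter on 3)
b1 |I2  (common-e at J1 fixed by 3)
b2 |I3  (J1 effort already set via bond 3)

bond 0 stroke→I1
bond 1 stroke→I2
bond 2 stroke→I3
bond 3 stroke→J1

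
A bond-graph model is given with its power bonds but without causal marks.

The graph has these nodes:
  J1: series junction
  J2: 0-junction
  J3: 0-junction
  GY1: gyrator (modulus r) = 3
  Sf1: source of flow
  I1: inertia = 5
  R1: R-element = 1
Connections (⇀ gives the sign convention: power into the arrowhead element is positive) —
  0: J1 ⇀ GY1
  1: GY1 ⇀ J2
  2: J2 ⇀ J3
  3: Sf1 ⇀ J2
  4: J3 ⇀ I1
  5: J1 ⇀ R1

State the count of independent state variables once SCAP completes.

1  (I1 all integral)

b3 →Sf1  (source Sf1 imposes f)
b4 →I1  (I1: I, integral causality)
b2 →J3  (J3 needs exactly one e-in)
b1 →J2  (J2: last free bond brings effort in)
b0 →J1  (through GY1, causality inverts; strokes same side of GY1)
b5 →R1  (J1 needs exactly one f-in)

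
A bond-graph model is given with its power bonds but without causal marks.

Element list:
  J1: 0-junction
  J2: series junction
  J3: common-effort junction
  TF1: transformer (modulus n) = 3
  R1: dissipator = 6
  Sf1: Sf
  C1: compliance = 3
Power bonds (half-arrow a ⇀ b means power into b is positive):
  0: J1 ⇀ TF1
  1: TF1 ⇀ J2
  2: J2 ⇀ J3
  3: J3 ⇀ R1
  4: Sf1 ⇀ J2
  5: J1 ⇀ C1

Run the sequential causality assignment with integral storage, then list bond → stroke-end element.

bond 0 stroke at TF1
bond 1 stroke at J2
bond 2 stroke at J2
bond 3 stroke at J3
bond 4 stroke at Sf1
bond 5 stroke at J1

bond 4 →Sf1  (Sf1: flow source, stroke at near end)
bond 1 →J2  (J2 flow already set via bond 4)
bond 2 →J2  (common-f at J2 fixed by 4)
bond 3 →J3  (J3: last free bond brings effort in)
bond 0 →TF1  (TF1: transformer flips bond 1)
bond 5 →J1  (J1: last free bond brings effort in)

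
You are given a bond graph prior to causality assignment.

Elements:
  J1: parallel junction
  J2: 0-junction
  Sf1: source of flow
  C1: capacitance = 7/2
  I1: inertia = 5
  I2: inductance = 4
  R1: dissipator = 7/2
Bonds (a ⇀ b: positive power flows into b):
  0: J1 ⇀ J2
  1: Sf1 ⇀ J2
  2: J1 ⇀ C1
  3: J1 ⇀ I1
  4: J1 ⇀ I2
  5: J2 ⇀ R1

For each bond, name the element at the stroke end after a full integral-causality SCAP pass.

#1 stroke→Sf1  (Sf1 (Sf) sets flow on bond)
#2 stroke→J1  (C1 integral (e out))
#0 stroke→J2  (0-jn J1 has e-setter on 2)
#3 stroke→I1  (0-jn J1 has e-setter on 2)
#4 stroke→I2  (0-jn J1 has e-setter on 2)
#5 stroke→R1  (J2: bond 0 brought effort, rest push out)

#0 stroke→J2
#1 stroke→Sf1
#2 stroke→J1
#3 stroke→I1
#4 stroke→I2
#5 stroke→R1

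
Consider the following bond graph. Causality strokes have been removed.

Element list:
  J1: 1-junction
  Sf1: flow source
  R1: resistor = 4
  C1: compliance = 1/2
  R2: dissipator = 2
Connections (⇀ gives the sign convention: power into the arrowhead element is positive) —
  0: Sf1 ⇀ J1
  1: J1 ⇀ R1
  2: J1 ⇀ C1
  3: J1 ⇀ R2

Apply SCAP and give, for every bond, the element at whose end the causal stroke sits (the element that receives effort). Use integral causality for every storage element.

β0 |Sf1  (Sf1 fixes flow; stroke at Sf1)
β1 |J1  (common-f at J1 fixed by 0)
β2 |J1  (common-f at J1 fixed by 0)
β3 |J1  (common-f at J1 fixed by 0)

b0 →Sf1
b1 →J1
b2 →J1
b3 →J1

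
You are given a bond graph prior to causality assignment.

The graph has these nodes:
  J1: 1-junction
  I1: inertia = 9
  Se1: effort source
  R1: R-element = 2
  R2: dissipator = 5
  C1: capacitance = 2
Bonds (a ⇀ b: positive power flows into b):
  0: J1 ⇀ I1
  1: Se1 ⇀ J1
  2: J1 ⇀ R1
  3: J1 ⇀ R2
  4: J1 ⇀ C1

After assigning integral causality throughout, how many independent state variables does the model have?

#1 stroke at J1  (Se1 fixes effort; stroke away)
#0 stroke at I1  (prefer integral on I1)
#2 stroke at J1  (J1 flow already set via bond 0)
#3 stroke at J1  (J1: bond 0 brought flow, rest push out)
#4 stroke at J1  (1-jn J1 has f-setter on 0)

2  (C1, I1 all integral)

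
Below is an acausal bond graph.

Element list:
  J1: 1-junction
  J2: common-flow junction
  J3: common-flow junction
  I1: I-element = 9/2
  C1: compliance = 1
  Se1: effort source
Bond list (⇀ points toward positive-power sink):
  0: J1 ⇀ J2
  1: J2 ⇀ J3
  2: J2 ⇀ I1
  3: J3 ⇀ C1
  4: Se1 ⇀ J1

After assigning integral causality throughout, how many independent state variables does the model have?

b4 stroke→J1  (Se1: effort source, stroke at far end)
b0 stroke→J2  (J1: last free bond brings flow in)
b2 stroke→I1  (prefer integral on I1)
b1 stroke→J2  (J2: bond 2 brought flow, rest push out)
b3 stroke→J3  (J3 flow already set via bond 1)

2  (C1, I1 all integral)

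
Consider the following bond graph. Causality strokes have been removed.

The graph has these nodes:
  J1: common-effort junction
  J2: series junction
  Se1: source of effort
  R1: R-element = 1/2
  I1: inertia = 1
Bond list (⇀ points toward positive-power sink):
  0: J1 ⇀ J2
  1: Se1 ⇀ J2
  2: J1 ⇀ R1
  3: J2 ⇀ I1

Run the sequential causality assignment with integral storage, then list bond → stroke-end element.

#1 |J2  (Se1: effort source, stroke at far end)
#3 |I1  (I1: I, integral causality)
#0 |J2  (J2: bond 3 brought flow, rest push out)
#2 |J1  (only one effort-in slot at J1)

bond 0 stroke at J2
bond 1 stroke at J2
bond 2 stroke at J1
bond 3 stroke at I1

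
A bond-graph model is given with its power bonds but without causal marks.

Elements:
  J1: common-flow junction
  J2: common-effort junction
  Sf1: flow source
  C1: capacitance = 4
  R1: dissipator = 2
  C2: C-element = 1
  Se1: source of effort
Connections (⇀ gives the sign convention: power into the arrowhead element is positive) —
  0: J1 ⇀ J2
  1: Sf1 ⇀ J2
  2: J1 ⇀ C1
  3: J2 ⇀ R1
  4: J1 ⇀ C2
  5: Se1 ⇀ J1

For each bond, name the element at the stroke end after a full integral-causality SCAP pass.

#1 |Sf1  (Sf1 fixes flow; stroke at Sf1)
#5 |J1  (source Se1 imposes e)
#2 |J1  (C1 outputs effort q/C1)
#4 |J1  (C2 outputs effort q/C2)
#0 |J2  (only one flow-in slot at J1)
#3 |R1  (0-jn J2 has e-setter on 0)

β0 stroke→J2
β1 stroke→Sf1
β2 stroke→J1
β3 stroke→R1
β4 stroke→J1
β5 stroke→J1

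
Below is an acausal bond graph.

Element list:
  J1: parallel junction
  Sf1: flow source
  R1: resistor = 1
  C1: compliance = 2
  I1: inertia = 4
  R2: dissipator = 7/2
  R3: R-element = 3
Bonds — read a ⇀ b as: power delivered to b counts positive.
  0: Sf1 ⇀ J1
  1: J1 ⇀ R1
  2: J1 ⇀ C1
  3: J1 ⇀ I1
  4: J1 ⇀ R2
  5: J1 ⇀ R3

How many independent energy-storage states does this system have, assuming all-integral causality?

2  (C1, I1 all integral)

b0 stroke→Sf1  (Sf1 (Sf) sets flow on bond)
b2 stroke→J1  (C1: C, integral causality)
b1 stroke→R1  (common-e at J1 fixed by 2)
b3 stroke→I1  (0-jn J1 has e-setter on 2)
b4 stroke→R2  (0-jn J1 has e-setter on 2)
b5 stroke→R3  (J1 effort already set via bond 2)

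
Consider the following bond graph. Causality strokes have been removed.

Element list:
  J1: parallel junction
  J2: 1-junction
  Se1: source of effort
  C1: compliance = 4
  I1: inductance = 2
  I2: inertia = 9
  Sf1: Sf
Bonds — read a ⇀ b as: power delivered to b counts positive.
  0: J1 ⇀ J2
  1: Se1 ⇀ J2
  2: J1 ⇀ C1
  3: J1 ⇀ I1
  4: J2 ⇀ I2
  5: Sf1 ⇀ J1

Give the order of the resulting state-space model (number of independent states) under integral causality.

b1 |J2  (source Se1 imposes e)
b5 |Sf1  (source Sf1 imposes f)
b2 |J1  (C1 outputs effort q/C1)
b0 |J2  (J1: bond 2 brought effort, rest push out)
b3 |I1  (J1: bond 2 brought effort, rest push out)
b4 |I2  (only one flow-in slot at J2)

3  (C1, I1, I2 all integral)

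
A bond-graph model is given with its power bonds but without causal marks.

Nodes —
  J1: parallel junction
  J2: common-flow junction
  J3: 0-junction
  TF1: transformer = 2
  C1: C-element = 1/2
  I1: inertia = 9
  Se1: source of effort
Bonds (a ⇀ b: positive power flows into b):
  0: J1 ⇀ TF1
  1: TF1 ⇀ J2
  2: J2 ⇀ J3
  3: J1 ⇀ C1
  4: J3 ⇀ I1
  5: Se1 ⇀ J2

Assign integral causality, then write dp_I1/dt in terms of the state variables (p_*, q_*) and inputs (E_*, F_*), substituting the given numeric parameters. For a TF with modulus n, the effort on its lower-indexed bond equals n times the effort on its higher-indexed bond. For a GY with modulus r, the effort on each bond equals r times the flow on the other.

dp_I1/dt = E_Se1 + q_C1

b5 stroke→J2  (Se1: effort source, stroke at far end)
b3 stroke→J1  (C1 outputs effort q/C1)
b0 stroke→TF1  (J1 effort already set via bond 3)
b1 stroke→J2  (through TF1, causality passes straight; one stroke at TF1)
b2 stroke→J3  (only one flow-in slot at J2)
b4 stroke→I1  (J3 effort already set via bond 2)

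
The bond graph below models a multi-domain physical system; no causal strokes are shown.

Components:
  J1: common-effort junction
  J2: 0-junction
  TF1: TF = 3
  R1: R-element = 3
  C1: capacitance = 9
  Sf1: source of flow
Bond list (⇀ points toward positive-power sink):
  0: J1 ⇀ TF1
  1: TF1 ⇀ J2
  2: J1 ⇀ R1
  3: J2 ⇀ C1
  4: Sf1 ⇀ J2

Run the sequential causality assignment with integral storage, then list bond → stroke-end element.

β0 stroke→J1
β1 stroke→TF1
β2 stroke→R1
β3 stroke→J2
β4 stroke→Sf1

bond 4 stroke at Sf1  (Sf1 (Sf) sets flow on bond)
bond 3 stroke at J2  (C1: C, integral causality)
bond 1 stroke at TF1  (J2 effort already set via bond 3)
bond 0 stroke at J1  (TF1: transformer flips bond 1)
bond 2 stroke at R1  (J1 effort already set via bond 0)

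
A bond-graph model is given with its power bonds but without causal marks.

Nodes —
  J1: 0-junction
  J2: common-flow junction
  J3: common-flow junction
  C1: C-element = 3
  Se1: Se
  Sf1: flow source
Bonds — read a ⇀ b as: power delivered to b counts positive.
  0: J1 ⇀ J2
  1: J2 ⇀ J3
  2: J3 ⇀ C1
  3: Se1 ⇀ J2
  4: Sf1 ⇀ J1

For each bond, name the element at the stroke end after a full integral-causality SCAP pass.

b0 stroke→J1
b1 stroke→J2
b2 stroke→J3
b3 stroke→J2
b4 stroke→Sf1

bond 3 →J2  (Se1 fixes effort; stroke away)
bond 4 →Sf1  (Sf1: flow source, stroke at near end)
bond 0 →J1  (J1 needs exactly one e-in)
bond 1 →J2  (J2: bond 0 brought flow, rest push out)
bond 2 →J3  (J3 flow already set via bond 1)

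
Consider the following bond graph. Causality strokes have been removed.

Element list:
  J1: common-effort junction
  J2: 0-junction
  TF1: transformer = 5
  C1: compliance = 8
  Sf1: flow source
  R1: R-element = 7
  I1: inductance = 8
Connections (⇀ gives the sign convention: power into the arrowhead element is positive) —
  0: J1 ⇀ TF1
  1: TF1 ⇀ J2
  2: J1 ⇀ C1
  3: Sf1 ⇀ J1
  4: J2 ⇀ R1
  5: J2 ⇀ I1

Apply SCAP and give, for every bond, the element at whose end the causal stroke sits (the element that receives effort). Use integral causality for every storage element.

#3 stroke→Sf1  (Sf1: flow source, stroke at near end)
#2 stroke→J1  (C1 integral (e out))
#0 stroke→TF1  (common-e at J1 fixed by 2)
#1 stroke→J2  (through TF1, causality passes straight; one stroke at TF1)
#4 stroke→R1  (J2 effort already set via bond 1)
#5 stroke→I1  (common-e at J2 fixed by 1)

bond 0 stroke at TF1
bond 1 stroke at J2
bond 2 stroke at J1
bond 3 stroke at Sf1
bond 4 stroke at R1
bond 5 stroke at I1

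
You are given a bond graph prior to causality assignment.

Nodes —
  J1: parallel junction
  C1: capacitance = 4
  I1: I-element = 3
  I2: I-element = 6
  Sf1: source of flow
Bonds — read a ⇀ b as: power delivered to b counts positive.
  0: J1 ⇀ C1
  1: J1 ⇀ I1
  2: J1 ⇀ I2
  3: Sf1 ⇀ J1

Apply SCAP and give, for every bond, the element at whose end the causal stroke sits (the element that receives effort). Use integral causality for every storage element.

b0 →J1
b1 →I1
b2 →I2
b3 →Sf1

b3 →Sf1  (source Sf1 imposes f)
b0 →J1  (C1 outputs effort q/C1)
b1 →I1  (common-e at J1 fixed by 0)
b2 →I2  (J1 effort already set via bond 0)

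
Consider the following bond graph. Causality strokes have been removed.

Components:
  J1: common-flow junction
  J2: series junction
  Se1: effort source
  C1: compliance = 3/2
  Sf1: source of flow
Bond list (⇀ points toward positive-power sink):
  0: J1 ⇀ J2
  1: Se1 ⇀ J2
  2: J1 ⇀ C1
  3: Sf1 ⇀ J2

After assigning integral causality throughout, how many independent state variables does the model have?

1  (C1 all integral)

#1 →J2  (source Se1 imposes e)
#3 →Sf1  (Sf1: flow source, stroke at near end)
#0 →J2  (1-jn J2 has f-setter on 3)
#2 →J1  (J1 flow already set via bond 0)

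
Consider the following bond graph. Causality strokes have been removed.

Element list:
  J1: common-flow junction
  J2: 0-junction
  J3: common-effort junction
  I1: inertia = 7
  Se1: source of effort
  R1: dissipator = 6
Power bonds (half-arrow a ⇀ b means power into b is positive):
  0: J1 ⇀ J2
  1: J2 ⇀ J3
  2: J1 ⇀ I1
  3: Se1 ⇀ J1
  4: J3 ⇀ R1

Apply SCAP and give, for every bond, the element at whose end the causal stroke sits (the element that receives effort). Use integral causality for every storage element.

bond 0 |J1
bond 1 |J2
bond 2 |I1
bond 3 |J1
bond 4 |J3

β3 |J1  (Se1: effort source, stroke at far end)
β2 |I1  (prefer integral on I1)
β0 |J1  (J1 flow already set via bond 2)
β1 |J2  (closing 0-jn rule on J2)
β4 |J3  (closing 0-jn rule on J3)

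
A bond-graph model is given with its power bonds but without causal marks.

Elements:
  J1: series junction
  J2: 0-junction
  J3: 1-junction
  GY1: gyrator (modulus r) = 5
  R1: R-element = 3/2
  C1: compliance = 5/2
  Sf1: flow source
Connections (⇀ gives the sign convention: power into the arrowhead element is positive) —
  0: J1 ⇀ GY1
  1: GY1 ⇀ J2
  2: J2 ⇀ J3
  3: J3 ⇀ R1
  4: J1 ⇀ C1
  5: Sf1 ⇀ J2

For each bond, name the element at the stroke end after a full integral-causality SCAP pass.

b5 stroke→Sf1  (Sf1 fixes flow; stroke at Sf1)
b4 stroke→J1  (C1 outputs effort q/C1)
b0 stroke→GY1  (J1 needs exactly one f-in)
b1 stroke→GY1  (GY1: gyrator matches bond 0)
b2 stroke→J2  (closing 0-jn rule on J2)
b3 stroke→J3  (J3 flow already set via bond 2)

#0 →GY1
#1 →GY1
#2 →J2
#3 →J3
#4 →J1
#5 →Sf1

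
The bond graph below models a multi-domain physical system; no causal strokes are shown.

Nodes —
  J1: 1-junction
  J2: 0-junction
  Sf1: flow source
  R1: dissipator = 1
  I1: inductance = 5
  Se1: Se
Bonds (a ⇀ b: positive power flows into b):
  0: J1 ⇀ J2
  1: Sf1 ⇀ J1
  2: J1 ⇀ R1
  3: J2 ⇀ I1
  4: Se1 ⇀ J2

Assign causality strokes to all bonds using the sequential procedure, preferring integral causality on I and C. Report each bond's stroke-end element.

b0 stroke at J1
b1 stroke at Sf1
b2 stroke at J1
b3 stroke at I1
b4 stroke at J2

#1 stroke at Sf1  (source Sf1 imposes f)
#4 stroke at J2  (source Se1 imposes e)
#0 stroke at J1  (J1: bond 1 brought flow, rest push out)
#2 stroke at J1  (J1: bond 1 brought flow, rest push out)
#3 stroke at I1  (0-jn J2 has e-setter on 4)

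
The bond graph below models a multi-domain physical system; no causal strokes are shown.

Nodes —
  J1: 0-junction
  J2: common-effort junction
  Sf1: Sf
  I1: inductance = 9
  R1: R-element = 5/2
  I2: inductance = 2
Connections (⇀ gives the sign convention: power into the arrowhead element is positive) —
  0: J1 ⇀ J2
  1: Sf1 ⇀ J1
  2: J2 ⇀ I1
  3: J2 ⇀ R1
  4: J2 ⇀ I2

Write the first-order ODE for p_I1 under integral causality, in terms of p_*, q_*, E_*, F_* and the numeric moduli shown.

dp_I1/dt = 5*F_Sf1/2 - 5*p_I1/18 - 5*p_I2/4

b1 stroke→Sf1  (Sf1 fixes flow; stroke at Sf1)
b0 stroke→J1  (J1 needs exactly one e-in)
b2 stroke→I1  (I1 outputs flow p/I1)
b4 stroke→I2  (I2 outputs flow p/I2)
b3 stroke→J2  (J2 needs exactly one e-in)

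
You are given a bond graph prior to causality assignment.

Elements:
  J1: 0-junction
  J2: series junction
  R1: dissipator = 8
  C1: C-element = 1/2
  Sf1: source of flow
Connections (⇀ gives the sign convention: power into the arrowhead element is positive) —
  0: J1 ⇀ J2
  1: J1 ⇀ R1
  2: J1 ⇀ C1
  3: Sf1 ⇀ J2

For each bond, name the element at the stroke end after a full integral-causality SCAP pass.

bond 0 →J2
bond 1 →R1
bond 2 →J1
bond 3 →Sf1

#3 stroke at Sf1  (source Sf1 imposes f)
#0 stroke at J2  (J2: bond 3 brought flow, rest push out)
#2 stroke at J1  (C1: C, integral causality)
#1 stroke at R1  (0-jn J1 has e-setter on 2)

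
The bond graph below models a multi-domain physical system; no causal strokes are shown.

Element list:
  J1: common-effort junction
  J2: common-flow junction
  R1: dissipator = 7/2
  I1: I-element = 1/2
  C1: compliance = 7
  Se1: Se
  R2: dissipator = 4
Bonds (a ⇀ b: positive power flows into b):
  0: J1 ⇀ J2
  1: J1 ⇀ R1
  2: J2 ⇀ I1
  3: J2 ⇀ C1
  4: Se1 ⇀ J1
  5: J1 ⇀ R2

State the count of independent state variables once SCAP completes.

2  (C1, I1 all integral)

bond 4 stroke at J1  (Se1: effort source, stroke at far end)
bond 0 stroke at J2  (0-jn J1 has e-setter on 4)
bond 1 stroke at R1  (J1 effort already set via bond 4)
bond 5 stroke at R2  (J1 effort already set via bond 4)
bond 2 stroke at I1  (I1: I, integral causality)
bond 3 stroke at J2  (1-jn J2 has f-setter on 2)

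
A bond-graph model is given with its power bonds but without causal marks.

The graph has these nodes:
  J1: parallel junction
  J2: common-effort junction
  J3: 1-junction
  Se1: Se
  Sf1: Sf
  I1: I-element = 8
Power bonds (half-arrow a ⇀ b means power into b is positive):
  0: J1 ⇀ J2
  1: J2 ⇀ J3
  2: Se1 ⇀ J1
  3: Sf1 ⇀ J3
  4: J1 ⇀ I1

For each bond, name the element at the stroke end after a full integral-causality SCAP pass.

#0 stroke at J2
#1 stroke at J3
#2 stroke at J1
#3 stroke at Sf1
#4 stroke at I1

bond 2 |J1  (Se1 (Se) sets effort on bond)
bond 3 |Sf1  (Sf1 fixes flow; stroke at Sf1)
bond 0 |J2  (common-e at J1 fixed by 2)
bond 4 |I1  (0-jn J1 has e-setter on 2)
bond 1 |J3  (J2: bond 0 brought effort, rest push out)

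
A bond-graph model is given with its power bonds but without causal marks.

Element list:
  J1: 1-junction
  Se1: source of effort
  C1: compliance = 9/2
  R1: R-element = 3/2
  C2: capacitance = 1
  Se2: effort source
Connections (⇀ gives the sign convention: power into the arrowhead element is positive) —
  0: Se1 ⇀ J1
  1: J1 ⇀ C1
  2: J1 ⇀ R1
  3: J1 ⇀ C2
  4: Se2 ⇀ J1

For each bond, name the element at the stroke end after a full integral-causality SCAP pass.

bond 0 stroke at J1
bond 1 stroke at J1
bond 2 stroke at R1
bond 3 stroke at J1
bond 4 stroke at J1

bond 0 |J1  (Se1: effort source, stroke at far end)
bond 4 |J1  (source Se2 imposes e)
bond 1 |J1  (C1: C, integral causality)
bond 3 |J1  (C2 outputs effort q/C2)
bond 2 |R1  (J1 needs exactly one f-in)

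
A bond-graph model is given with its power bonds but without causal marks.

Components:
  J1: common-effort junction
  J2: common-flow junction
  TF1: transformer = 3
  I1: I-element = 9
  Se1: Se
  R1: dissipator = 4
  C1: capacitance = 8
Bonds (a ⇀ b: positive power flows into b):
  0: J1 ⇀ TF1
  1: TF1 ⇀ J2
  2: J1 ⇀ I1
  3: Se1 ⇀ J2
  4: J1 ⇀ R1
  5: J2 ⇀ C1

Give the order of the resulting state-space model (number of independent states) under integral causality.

2  (C1, I1 all integral)

#3 →J2  (source Se1 imposes e)
#2 →I1  (I1 integral (f out))
#5 →J2  (C1 integral (e out))
#1 →TF1  (closing 1-jn rule on J2)
#0 →J1  (TF1: transformer flips bond 1)
#4 →R1  (J1 effort already set via bond 0)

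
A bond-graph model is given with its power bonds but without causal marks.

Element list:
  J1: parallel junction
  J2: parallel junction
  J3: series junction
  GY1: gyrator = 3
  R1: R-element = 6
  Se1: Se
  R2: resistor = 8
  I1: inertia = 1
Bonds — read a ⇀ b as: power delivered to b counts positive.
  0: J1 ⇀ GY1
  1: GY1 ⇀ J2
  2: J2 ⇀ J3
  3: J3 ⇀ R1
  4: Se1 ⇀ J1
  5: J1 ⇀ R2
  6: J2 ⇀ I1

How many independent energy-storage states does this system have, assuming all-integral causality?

b4 →J1  (source Se1 imposes e)
b0 →GY1  (J1 effort already set via bond 4)
b5 →R2  (J1 effort already set via bond 4)
b1 →GY1  (through GY1, causality inverts; strokes same side of GY1)
b6 →I1  (I1 outputs flow p/I1)
b2 →J2  (closing 0-jn rule on J2)
b3 →J3  (J3: bond 2 brought flow, rest push out)

1  (I1 all integral)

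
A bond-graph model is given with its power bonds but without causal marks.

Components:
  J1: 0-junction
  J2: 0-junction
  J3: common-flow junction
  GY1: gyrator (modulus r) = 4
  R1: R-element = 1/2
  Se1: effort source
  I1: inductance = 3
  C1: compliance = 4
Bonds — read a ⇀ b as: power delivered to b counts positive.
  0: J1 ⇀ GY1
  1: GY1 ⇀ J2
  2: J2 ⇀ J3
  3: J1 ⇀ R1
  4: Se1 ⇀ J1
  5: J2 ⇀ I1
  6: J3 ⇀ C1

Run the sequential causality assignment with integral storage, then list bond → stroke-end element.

β4 →J1  (Se1: effort source, stroke at far end)
β0 →GY1  (0-jn J1 has e-setter on 4)
β3 →R1  (0-jn J1 has e-setter on 4)
β1 →GY1  (through GY1, causality inverts; strokes same side of GY1)
β5 →I1  (I1 outputs flow p/I1)
β2 →J2  (only one effort-in slot at J2)
β6 →J3  (J3: bond 2 brought flow, rest push out)

β0 stroke at GY1
β1 stroke at GY1
β2 stroke at J2
β3 stroke at R1
β4 stroke at J1
β5 stroke at I1
β6 stroke at J3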